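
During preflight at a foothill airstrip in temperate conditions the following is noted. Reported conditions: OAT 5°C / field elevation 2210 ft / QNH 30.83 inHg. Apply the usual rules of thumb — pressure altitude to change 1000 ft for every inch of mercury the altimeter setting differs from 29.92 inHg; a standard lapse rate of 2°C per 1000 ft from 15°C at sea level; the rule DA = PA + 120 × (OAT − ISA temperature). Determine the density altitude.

Pressure altitude = 2210 + (29.92 − 30.83) × 1000 = 2210 + (-910) = 1300 ft.
ISA temperature at 1300 ft = 15 − 2 × (1300/1000) = 12.4°C.
ISA deviation = 5 − 12.4 = -7.4°C.
Density altitude = 1300 + 120 × (-7.4) = 412 ft.

412 ft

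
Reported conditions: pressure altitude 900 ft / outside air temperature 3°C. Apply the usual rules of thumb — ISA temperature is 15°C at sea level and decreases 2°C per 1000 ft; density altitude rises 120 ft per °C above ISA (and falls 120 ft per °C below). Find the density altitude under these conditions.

ISA temperature at 900 ft = 15 − 2 × (900/1000) = 13.2°C.
ISA deviation = 3 − 13.2 = -10.2°C.
Density altitude = 900 + 120 × (-10.2) = 900 + (-1224) = -324 ft.

-324 ft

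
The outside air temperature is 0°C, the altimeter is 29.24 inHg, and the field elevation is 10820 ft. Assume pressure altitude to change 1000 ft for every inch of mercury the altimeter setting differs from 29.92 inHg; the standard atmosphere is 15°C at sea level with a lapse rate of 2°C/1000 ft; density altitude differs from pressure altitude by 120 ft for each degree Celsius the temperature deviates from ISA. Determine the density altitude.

12460 ft

Pressure altitude = 10820 + (29.92 − 29.24) × 1000 = 10820 + (+680) = 11500 ft.
ISA temperature at 11500 ft = 15 − 2 × (11500/1000) = -8°C.
ISA deviation = 0 − (-8) = +8°C.
Density altitude = 11500 + 120 × (8) = 12460 ft.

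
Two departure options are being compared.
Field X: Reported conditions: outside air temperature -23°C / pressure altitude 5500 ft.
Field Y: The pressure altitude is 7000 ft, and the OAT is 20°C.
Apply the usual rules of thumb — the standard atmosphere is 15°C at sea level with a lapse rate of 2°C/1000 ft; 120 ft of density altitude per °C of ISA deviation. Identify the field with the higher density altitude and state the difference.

Field X: ISA temp = 4°C, deviation -27°C, DA = 5500 + 120 × (-27) = 2260 ft.
Field Y: ISA temp = 1°C, deviation +19°C, DA = 7000 + 120 × 19 = 9280 ft.
Field Y is higher by 9280 − 2260 = 7020 ft.

Field Y by 7020 ft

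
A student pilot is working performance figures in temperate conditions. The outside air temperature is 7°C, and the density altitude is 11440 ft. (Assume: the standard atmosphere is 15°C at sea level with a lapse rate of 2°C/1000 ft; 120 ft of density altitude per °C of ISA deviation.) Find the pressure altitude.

10000 ft

DA = PA + 120 × (OAT − (15 − 2·PA/1000)) = PA + 120·OAT − 1800 + 0.24·PA = 1.24·PA + 120·OAT − 1800.
So 1.24·PA = 11440 − 120 × 7 + 1800 = 12400.
PA = 12400 / 1.24 = 10000 ft.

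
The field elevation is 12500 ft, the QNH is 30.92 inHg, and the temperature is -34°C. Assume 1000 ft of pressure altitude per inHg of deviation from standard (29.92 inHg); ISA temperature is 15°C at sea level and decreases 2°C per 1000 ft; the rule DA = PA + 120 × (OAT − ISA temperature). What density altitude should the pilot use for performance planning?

8380 ft

Pressure altitude = 12500 + (29.92 − 30.92) × 1000 = 12500 + (-1000) = 11500 ft.
ISA temperature at 11500 ft = 15 − 2 × (11500/1000) = -8°C.
ISA deviation = -34 − (-8) = -26°C.
Density altitude = 11500 + 120 × (-26) = 8380 ft.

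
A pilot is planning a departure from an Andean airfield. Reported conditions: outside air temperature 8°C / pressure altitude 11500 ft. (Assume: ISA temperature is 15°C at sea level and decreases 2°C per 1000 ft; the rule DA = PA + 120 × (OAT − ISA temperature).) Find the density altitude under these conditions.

13420 ft

ISA temperature at 11500 ft = 15 − 2 × (11500/1000) = -8°C.
ISA deviation = 8 − (-8) = +16°C.
Density altitude = 11500 + 120 × (16) = 11500 + (+1920) = 13420 ft.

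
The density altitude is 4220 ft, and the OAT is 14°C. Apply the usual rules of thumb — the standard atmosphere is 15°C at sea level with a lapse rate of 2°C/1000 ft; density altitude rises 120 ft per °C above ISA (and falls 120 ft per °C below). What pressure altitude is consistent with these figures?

DA = PA + 120 × (OAT − (15 − 2·PA/1000)) = PA + 120·OAT − 1800 + 0.24·PA = 1.24·PA + 120·OAT − 1800.
So 1.24·PA = 4220 − 120 × 14 + 1800 = 4340.
PA = 4340 / 1.24 = 3500 ft.

3500 ft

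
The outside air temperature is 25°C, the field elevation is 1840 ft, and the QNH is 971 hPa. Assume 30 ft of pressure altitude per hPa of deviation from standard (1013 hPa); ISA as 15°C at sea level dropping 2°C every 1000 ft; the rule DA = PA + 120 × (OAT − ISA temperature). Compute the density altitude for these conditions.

Pressure altitude = 1840 + (1013 − 971) × 30 = 1840 + (+1260) = 3100 ft.
ISA temperature at 3100 ft = 15 − 2 × (3100/1000) = 8.8°C.
ISA deviation = 25 − 8.8 = +16.2°C.
Density altitude = 3100 + 120 × (16.2) = 5044 ft.

5044 ft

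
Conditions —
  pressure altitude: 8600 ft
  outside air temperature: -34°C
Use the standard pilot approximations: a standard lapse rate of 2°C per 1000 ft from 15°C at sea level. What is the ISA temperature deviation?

ISA-31.8°C

ISA temperature at 8600 ft = 15 − 2 × (8600/1000) = -2.2°C.
Deviation = OAT − ISA = -34 − (-2.2) = -31.8°C.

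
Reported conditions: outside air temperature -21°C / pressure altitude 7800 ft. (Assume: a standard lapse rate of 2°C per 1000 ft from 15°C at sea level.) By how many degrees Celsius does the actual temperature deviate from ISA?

ISA temperature at 7800 ft = 15 − 2 × (7800/1000) = -0.6°C.
Deviation = OAT − ISA = -21 − (-0.6) = -20.4°C.

ISA-20.4°C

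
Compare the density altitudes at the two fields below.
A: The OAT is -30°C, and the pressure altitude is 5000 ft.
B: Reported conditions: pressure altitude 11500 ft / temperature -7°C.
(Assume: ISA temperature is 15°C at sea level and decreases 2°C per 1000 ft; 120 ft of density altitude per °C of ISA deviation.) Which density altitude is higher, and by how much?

A: ISA temp = 5°C, deviation -35°C, DA = 5000 + 120 × (-35) = 800 ft.
B: ISA temp = -8°C, deviation +1°C, DA = 11500 + 120 × 1 = 11620 ft.
B is higher by 11620 − 800 = 10820 ft.

B by 10820 ft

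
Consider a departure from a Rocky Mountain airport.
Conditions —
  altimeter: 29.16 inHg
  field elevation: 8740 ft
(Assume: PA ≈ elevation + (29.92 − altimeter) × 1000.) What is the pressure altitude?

9500 ft

Pressure correction = (29.92 − 29.16) × 1000 = +760 ft.
Pressure altitude = 8740 + (+760) = 9500 ft.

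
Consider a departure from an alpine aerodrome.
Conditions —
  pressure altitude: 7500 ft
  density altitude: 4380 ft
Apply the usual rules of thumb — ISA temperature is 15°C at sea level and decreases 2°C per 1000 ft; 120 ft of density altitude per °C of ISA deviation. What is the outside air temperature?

-26°C

Density altitude − pressure altitude = 4380 − 7500 = -3120 ft.
At 120 ft/°C that is an ISA deviation of -3120/120 = -26°C.
ISA temperature at 7500 ft = 15 − 2 × (7500/1000) = 0°C.
OAT = ISA + deviation = 0 + (-26) = -26°C.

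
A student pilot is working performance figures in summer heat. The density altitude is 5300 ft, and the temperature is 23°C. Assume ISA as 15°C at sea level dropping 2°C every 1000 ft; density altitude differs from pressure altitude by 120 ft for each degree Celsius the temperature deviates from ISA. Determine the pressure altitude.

DA = PA + 120 × (OAT − (15 − 2·PA/1000)) = PA + 120·OAT − 1800 + 0.24·PA = 1.24·PA + 120·OAT − 1800.
So 1.24·PA = 5300 − 120 × 23 + 1800 = 4340.
PA = 4340 / 1.24 = 3500 ft.

3500 ft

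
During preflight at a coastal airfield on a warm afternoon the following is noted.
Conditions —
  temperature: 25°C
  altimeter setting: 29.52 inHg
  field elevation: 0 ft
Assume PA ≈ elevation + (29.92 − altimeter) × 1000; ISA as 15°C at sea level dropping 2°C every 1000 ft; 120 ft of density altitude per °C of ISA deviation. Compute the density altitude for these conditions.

Pressure altitude = 0 + (29.92 − 29.52) × 1000 = 0 + (+400) = 400 ft.
ISA temperature at 400 ft = 15 − 2 × (400/1000) = 14.2°C.
ISA deviation = 25 − 14.2 = +10.8°C.
Density altitude = 400 + 120 × (10.8) = 1696 ft.

1696 ft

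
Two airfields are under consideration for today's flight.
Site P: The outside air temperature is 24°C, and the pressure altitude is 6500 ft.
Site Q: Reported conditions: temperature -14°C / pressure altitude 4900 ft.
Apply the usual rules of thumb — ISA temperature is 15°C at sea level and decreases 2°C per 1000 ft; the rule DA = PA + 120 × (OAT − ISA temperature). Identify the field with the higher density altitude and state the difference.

Site P by 6544 ft

Site P: ISA temp = 2°C, deviation +22°C, DA = 6500 + 120 × 22 = 9140 ft.
Site Q: ISA temp = 5.2°C, deviation -19.2°C, DA = 4900 + 120 × (-19.2) = 2596 ft.
Site P is higher by 9140 − 2596 = 6544 ft.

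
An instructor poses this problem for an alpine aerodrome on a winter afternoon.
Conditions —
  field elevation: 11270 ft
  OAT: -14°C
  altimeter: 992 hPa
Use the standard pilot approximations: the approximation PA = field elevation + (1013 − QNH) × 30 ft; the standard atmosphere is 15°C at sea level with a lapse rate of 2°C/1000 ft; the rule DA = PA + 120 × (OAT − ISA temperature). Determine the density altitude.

Pressure altitude = 11270 + (1013 − 992) × 30 = 11270 + (+630) = 11900 ft.
ISA temperature at 11900 ft = 15 − 2 × (11900/1000) = -8.8°C.
ISA deviation = -14 − (-8.8) = -5.2°C.
Density altitude = 11900 + 120 × (-5.2) = 11276 ft.

11276 ft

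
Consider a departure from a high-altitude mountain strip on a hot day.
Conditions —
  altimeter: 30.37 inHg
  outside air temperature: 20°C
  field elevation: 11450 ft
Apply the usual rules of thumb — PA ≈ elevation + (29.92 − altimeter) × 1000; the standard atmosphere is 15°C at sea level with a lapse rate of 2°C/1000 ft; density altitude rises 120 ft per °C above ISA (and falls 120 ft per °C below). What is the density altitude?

Pressure altitude = 11450 + (29.92 − 30.37) × 1000 = 11450 + (-450) = 11000 ft.
ISA temperature at 11000 ft = 15 − 2 × (11000/1000) = -7°C.
ISA deviation = 20 − (-7) = +27°C.
Density altitude = 11000 + 120 × (27) = 14240 ft.

14240 ft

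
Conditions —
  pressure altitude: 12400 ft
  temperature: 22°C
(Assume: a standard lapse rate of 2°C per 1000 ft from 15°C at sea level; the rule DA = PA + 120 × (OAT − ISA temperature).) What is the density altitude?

16216 ft

ISA temperature at 12400 ft = 15 − 2 × (12400/1000) = -9.8°C.
ISA deviation = 22 − (-9.8) = +31.8°C.
Density altitude = 12400 + 120 × (31.8) = 12400 + (+3816) = 16216 ft.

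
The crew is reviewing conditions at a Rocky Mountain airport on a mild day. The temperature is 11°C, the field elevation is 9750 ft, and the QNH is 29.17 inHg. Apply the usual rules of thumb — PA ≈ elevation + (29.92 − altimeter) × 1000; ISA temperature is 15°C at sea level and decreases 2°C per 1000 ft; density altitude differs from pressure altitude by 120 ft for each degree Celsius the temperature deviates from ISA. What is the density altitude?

12540 ft

Pressure altitude = 9750 + (29.92 − 29.17) × 1000 = 9750 + (+750) = 10500 ft.
ISA temperature at 10500 ft = 15 − 2 × (10500/1000) = -6°C.
ISA deviation = 11 − (-6) = +17°C.
Density altitude = 10500 + 120 × (17) = 12540 ft.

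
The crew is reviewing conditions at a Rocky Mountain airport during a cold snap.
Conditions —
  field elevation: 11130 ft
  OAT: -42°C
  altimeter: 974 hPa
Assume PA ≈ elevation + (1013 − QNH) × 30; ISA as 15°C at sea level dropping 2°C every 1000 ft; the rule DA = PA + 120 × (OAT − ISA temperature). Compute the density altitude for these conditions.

Pressure altitude = 11130 + (1013 − 974) × 30 = 11130 + (+1170) = 12300 ft.
ISA temperature at 12300 ft = 15 − 2 × (12300/1000) = -9.6°C.
ISA deviation = -42 − (-9.6) = -32.4°C.
Density altitude = 12300 + 120 × (-32.4) = 8412 ft.

8412 ft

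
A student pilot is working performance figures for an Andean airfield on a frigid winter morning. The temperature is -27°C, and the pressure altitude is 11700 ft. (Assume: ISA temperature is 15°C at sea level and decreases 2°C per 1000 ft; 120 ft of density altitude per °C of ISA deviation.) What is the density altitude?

ISA temperature at 11700 ft = 15 − 2 × (11700/1000) = -8.4°C.
ISA deviation = -27 − (-8.4) = -18.6°C.
Density altitude = 11700 + 120 × (-18.6) = 11700 + (-2232) = 9468 ft.

9468 ft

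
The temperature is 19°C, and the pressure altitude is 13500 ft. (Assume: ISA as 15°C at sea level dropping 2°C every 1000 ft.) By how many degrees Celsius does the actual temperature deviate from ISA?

ISA temperature at 13500 ft = 15 − 2 × (13500/1000) = -12°C.
Deviation = OAT − ISA = 19 − (-12) = +31°C.

ISA+31°C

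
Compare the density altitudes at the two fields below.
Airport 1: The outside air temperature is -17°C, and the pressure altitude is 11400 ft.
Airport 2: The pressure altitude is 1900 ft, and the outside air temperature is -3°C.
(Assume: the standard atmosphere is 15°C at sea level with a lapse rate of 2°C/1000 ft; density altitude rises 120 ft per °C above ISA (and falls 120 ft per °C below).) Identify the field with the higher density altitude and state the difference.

Airport 1: ISA temp = -7.8°C, deviation -9.2°C, DA = 11400 + 120 × (-9.2) = 10296 ft.
Airport 2: ISA temp = 11.2°C, deviation -14.2°C, DA = 1900 + 120 × (-14.2) = 196 ft.
Airport 1 is higher by 10296 − 196 = 10100 ft.

Airport 1 by 10100 ft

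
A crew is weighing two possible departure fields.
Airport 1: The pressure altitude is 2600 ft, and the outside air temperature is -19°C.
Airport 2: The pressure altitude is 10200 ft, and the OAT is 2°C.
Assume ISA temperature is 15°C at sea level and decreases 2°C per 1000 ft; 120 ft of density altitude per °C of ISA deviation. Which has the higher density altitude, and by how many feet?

Airport 2 by 11944 ft

Airport 1: ISA temp = 9.8°C, deviation -28.8°C, DA = 2600 + 120 × (-28.8) = -856 ft.
Airport 2: ISA temp = -5.4°C, deviation +7.4°C, DA = 10200 + 120 × 7.4 = 11088 ft.
Airport 2 is higher by 11088 − (-856) = 11944 ft.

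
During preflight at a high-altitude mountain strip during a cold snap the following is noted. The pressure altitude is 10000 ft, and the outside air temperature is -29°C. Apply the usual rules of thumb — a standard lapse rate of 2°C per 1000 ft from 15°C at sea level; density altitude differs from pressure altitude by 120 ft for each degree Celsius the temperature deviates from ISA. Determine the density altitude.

7120 ft

ISA temperature at 10000 ft = 15 − 2 × (10000/1000) = -5°C.
ISA deviation = -29 − (-5) = -24°C.
Density altitude = 10000 + 120 × (-24) = 10000 + (-2880) = 7120 ft.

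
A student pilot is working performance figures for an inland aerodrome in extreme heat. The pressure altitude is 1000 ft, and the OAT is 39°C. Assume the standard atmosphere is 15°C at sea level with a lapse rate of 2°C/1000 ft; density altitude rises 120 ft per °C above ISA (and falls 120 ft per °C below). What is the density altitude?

4120 ft

ISA temperature at 1000 ft = 15 − 2 × (1000/1000) = 13°C.
ISA deviation = 39 − 13 = +26°C.
Density altitude = 1000 + 120 × (26) = 1000 + (+3120) = 4120 ft.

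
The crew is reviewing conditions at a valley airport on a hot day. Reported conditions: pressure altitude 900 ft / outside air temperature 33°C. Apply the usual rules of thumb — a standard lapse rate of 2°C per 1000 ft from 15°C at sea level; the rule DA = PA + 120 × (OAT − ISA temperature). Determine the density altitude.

3276 ft

ISA temperature at 900 ft = 15 − 2 × (900/1000) = 13.2°C.
ISA deviation = 33 − 13.2 = +19.8°C.
Density altitude = 900 + 120 × (19.8) = 900 + (+2376) = 3276 ft.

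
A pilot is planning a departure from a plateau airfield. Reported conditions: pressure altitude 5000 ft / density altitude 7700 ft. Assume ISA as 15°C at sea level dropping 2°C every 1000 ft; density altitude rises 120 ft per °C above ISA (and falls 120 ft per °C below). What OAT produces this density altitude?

27.5°C

Density altitude − pressure altitude = 7700 − 5000 = +2700 ft.
At 120 ft/°C that is an ISA deviation of 2700/120 = +22.5°C.
ISA temperature at 5000 ft = 15 − 2 × (5000/1000) = 5°C.
OAT = ISA + deviation = 5 + (+22.5) = 27.5°C.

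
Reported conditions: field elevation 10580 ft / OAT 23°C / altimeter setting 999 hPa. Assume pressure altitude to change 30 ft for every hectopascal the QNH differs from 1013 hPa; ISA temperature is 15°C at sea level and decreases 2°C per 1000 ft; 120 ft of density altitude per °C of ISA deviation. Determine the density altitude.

Pressure altitude = 10580 + (1013 − 999) × 30 = 10580 + (+420) = 11000 ft.
ISA temperature at 11000 ft = 15 − 2 × (11000/1000) = -7°C.
ISA deviation = 23 − (-7) = +30°C.
Density altitude = 11000 + 120 × (30) = 14600 ft.

14600 ft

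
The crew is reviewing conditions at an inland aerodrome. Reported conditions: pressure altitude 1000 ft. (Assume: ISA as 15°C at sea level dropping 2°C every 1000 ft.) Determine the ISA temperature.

ISA temperature = 15 − 2 × (1000/1000) = 15 − 2 = 13°C.

13°C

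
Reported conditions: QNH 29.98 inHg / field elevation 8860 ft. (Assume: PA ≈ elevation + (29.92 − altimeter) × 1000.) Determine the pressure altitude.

Pressure correction = (29.92 − 29.98) × 1000 = -60 ft.
Pressure altitude = 8860 + (-60) = 8800 ft.

8800 ft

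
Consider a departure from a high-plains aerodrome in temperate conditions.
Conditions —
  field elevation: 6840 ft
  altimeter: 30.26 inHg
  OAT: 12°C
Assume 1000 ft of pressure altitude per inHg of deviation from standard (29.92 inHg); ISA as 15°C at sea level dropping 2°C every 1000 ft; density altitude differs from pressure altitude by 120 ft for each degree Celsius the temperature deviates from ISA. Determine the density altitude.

Pressure altitude = 6840 + (29.92 − 30.26) × 1000 = 6840 + (-340) = 6500 ft.
ISA temperature at 6500 ft = 15 − 2 × (6500/1000) = 2°C.
ISA deviation = 12 − 2 = +10°C.
Density altitude = 6500 + 120 × (10) = 7700 ft.

7700 ft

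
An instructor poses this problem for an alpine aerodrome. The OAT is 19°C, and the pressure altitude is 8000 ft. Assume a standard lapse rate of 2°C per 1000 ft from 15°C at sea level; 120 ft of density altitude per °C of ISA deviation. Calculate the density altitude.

ISA temperature at 8000 ft = 15 − 2 × (8000/1000) = -1°C.
ISA deviation = 19 − (-1) = +20°C.
Density altitude = 8000 + 120 × (20) = 8000 + (+2400) = 10400 ft.

10400 ft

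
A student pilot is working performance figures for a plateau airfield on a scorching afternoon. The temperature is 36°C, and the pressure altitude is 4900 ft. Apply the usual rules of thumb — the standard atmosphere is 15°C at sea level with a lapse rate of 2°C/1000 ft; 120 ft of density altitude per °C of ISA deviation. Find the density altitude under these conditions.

ISA temperature at 4900 ft = 15 − 2 × (4900/1000) = 5.2°C.
ISA deviation = 36 − 5.2 = +30.8°C.
Density altitude = 4900 + 120 × (30.8) = 4900 + (+3696) = 8596 ft.

8596 ft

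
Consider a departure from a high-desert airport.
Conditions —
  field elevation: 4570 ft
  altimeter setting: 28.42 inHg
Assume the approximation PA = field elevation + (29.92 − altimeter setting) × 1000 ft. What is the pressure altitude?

6070 ft

Pressure correction = (29.92 − 28.42) × 1000 = +1500 ft.
Pressure altitude = 4570 + (+1500) = 6070 ft.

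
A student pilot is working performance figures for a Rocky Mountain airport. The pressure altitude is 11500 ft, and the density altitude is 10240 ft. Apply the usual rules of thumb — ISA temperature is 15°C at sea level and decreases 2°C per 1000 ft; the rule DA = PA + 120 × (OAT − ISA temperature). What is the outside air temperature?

-18.5°C

Density altitude − pressure altitude = 10240 − 11500 = -1260 ft.
At 120 ft/°C that is an ISA deviation of -1260/120 = -10.5°C.
ISA temperature at 11500 ft = 15 − 2 × (11500/1000) = -8°C.
OAT = ISA + deviation = -8 + (-10.5) = -18.5°C.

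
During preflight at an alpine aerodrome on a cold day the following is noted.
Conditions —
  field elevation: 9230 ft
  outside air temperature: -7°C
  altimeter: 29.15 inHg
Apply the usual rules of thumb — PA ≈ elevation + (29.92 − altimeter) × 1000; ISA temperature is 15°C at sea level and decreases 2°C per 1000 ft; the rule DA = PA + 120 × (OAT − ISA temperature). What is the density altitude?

Pressure altitude = 9230 + (29.92 − 29.15) × 1000 = 9230 + (+770) = 10000 ft.
ISA temperature at 10000 ft = 15 − 2 × (10000/1000) = -5°C.
ISA deviation = -7 − (-5) = -2°C.
Density altitude = 10000 + 120 × (-2) = 9760 ft.

9760 ft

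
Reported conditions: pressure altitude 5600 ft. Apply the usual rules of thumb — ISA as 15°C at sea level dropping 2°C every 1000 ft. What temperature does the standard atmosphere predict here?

ISA temperature = 15 − 2 × (5600/1000) = 15 − 11.2 = 3.8°C.

3.8°C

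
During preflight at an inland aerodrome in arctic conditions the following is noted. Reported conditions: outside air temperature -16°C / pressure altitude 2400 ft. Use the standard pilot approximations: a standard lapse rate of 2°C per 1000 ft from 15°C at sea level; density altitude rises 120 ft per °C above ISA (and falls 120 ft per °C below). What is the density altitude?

-744 ft

ISA temperature at 2400 ft = 15 − 2 × (2400/1000) = 10.2°C.
ISA deviation = -16 − 10.2 = -26.2°C.
Density altitude = 2400 + 120 × (-26.2) = 2400 + (-3144) = -744 ft.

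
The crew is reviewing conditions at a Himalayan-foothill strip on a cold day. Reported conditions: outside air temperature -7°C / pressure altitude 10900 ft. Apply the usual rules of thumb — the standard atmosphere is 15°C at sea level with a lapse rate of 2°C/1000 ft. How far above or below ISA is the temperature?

ISA-0.2°C

ISA temperature at 10900 ft = 15 − 2 × (10900/1000) = -6.8°C.
Deviation = OAT − ISA = -7 − (-6.8) = -0.2°C.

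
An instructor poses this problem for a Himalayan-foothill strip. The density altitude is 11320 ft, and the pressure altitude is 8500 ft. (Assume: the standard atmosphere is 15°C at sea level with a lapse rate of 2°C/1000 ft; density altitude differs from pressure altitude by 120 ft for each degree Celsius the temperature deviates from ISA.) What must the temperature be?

Density altitude − pressure altitude = 11320 − 8500 = +2820 ft.
At 120 ft/°C that is an ISA deviation of 2820/120 = +23.5°C.
ISA temperature at 8500 ft = 15 − 2 × (8500/1000) = -2°C.
OAT = ISA + deviation = -2 + (+23.5) = 21.5°C.

21.5°C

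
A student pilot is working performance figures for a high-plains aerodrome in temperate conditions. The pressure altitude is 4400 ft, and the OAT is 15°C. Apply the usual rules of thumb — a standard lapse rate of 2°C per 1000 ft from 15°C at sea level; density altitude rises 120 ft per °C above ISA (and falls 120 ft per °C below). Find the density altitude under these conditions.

5456 ft

ISA temperature at 4400 ft = 15 − 2 × (4400/1000) = 6.2°C.
ISA deviation = 15 − 6.2 = +8.8°C.
Density altitude = 4400 + 120 × (8.8) = 4400 + (+1056) = 5456 ft.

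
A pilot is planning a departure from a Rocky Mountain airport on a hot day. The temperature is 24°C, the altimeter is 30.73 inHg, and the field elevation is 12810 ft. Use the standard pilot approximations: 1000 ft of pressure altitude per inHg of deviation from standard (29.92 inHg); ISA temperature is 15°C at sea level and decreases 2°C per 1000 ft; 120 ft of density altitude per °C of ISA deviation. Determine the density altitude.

Pressure altitude = 12810 + (29.92 − 30.73) × 1000 = 12810 + (-810) = 12000 ft.
ISA temperature at 12000 ft = 15 − 2 × (12000/1000) = -9°C.
ISA deviation = 24 − (-9) = +33°C.
Density altitude = 12000 + 120 × (33) = 15960 ft.

15960 ft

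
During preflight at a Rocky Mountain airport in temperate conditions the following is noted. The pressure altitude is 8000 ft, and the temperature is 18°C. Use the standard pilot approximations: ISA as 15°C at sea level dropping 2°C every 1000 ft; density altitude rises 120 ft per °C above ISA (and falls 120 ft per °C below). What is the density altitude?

10280 ft

ISA temperature at 8000 ft = 15 − 2 × (8000/1000) = -1°C.
ISA deviation = 18 − (-1) = +19°C.
Density altitude = 8000 + 120 × (19) = 8000 + (+2280) = 10280 ft.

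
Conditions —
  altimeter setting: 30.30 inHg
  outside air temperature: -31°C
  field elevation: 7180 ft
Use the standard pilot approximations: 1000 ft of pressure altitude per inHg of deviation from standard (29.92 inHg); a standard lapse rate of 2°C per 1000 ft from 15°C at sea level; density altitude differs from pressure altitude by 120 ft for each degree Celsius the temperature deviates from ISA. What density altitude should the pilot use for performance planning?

2912 ft

Pressure altitude = 7180 + (29.92 − 30.30) × 1000 = 7180 + (-380) = 6800 ft.
ISA temperature at 6800 ft = 15 − 2 × (6800/1000) = 1.4°C.
ISA deviation = -31 − 1.4 = -32.4°C.
Density altitude = 6800 + 120 × (-32.4) = 2912 ft.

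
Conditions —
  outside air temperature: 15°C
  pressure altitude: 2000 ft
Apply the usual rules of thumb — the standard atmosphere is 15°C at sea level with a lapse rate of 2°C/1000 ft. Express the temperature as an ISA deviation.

ISA temperature at 2000 ft = 15 − 2 × (2000/1000) = 11°C.
Deviation = OAT − ISA = 15 − 11 = +4°C.

ISA+4°C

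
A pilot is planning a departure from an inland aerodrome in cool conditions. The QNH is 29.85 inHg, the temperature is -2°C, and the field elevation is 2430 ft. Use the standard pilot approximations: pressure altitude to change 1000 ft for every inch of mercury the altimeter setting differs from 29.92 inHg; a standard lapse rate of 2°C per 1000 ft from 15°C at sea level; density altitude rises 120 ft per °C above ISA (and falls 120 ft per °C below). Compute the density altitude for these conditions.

Pressure altitude = 2430 + (29.92 − 29.85) × 1000 = 2430 + (+70) = 2500 ft.
ISA temperature at 2500 ft = 15 − 2 × (2500/1000) = 10°C.
ISA deviation = -2 − 10 = -12°C.
Density altitude = 2500 + 120 × (-12) = 1060 ft.

1060 ft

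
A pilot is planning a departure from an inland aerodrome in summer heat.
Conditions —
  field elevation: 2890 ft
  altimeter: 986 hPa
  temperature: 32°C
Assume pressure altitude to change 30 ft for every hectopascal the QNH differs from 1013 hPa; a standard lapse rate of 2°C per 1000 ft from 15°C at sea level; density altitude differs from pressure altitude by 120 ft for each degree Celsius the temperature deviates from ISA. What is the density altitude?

Pressure altitude = 2890 + (1013 − 986) × 30 = 2890 + (+810) = 3700 ft.
ISA temperature at 3700 ft = 15 − 2 × (3700/1000) = 7.6°C.
ISA deviation = 32 − 7.6 = +24.4°C.
Density altitude = 3700 + 120 × (24.4) = 6628 ft.

6628 ft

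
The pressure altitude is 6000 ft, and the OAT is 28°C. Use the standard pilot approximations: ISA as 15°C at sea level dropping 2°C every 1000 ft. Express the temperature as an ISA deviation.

ISA+25°C

ISA temperature at 6000 ft = 15 − 2 × (6000/1000) = 3°C.
Deviation = OAT − ISA = 28 − 3 = +25°C.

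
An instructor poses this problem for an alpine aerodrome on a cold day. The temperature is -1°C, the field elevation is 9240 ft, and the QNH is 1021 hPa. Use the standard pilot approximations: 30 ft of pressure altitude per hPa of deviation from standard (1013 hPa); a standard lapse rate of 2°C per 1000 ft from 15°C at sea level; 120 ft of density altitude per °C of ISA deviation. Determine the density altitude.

Pressure altitude = 9240 + (1013 − 1021) × 30 = 9240 + (-240) = 9000 ft.
ISA temperature at 9000 ft = 15 − 2 × (9000/1000) = -3°C.
ISA deviation = -1 − (-3) = +2°C.
Density altitude = 9000 + 120 × (2) = 9240 ft.

9240 ft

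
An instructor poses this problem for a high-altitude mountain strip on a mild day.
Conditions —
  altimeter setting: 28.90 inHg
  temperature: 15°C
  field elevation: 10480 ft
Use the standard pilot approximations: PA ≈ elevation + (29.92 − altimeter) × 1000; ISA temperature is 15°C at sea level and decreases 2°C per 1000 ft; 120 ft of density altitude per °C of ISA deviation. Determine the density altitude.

Pressure altitude = 10480 + (29.92 − 28.90) × 1000 = 10480 + (+1020) = 11500 ft.
ISA temperature at 11500 ft = 15 − 2 × (11500/1000) = -8°C.
ISA deviation = 15 − (-8) = +23°C.
Density altitude = 11500 + 120 × (23) = 14260 ft.

14260 ft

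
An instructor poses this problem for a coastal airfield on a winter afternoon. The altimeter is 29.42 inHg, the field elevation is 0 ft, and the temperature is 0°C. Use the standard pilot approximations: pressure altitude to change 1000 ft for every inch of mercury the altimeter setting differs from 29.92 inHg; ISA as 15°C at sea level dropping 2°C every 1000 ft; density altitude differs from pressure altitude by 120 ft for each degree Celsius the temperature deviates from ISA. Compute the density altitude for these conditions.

Pressure altitude = 0 + (29.92 − 29.42) × 1000 = 0 + (+500) = 500 ft.
ISA temperature at 500 ft = 15 − 2 × (500/1000) = 14°C.
ISA deviation = 0 − 14 = -14°C.
Density altitude = 500 + 120 × (-14) = -1180 ft.

-1180 ft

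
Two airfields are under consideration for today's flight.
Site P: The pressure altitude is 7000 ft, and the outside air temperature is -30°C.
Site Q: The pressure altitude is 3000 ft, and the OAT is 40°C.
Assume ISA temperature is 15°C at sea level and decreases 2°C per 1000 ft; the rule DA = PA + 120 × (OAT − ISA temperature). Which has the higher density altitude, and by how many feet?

Site P: ISA temp = 1°C, deviation -31°C, DA = 7000 + 120 × (-31) = 3280 ft.
Site Q: ISA temp = 9°C, deviation +31°C, DA = 3000 + 120 × 31 = 6720 ft.
Site Q is higher by 6720 − 3280 = 3440 ft.

Site Q by 3440 ft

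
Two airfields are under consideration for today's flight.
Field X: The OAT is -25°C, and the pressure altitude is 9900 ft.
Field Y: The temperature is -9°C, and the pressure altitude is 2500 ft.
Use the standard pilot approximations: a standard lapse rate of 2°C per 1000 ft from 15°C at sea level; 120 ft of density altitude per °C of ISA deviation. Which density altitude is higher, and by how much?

Field X by 7256 ft

Field X: ISA temp = -4.8°C, deviation -20.2°C, DA = 9900 + 120 × (-20.2) = 7476 ft.
Field Y: ISA temp = 10°C, deviation -19°C, DA = 2500 + 120 × (-19) = 220 ft.
Field X is higher by 7476 − 220 = 7256 ft.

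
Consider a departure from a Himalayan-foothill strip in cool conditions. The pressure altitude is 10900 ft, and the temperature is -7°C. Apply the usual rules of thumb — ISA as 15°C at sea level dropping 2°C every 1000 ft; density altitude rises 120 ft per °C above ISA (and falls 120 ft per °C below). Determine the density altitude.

ISA temperature at 10900 ft = 15 − 2 × (10900/1000) = -6.8°C.
ISA deviation = -7 − (-6.8) = -0.2°C.
Density altitude = 10900 + 120 × (-0.2) = 10900 + (-24) = 10876 ft.

10876 ft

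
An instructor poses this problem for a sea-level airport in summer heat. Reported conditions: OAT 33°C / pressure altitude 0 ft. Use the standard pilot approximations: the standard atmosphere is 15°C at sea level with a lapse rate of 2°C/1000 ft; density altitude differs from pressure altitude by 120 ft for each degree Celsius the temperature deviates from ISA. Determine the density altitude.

ISA temperature at 0 ft = 15 − 2 × (0/1000) = 15°C.
ISA deviation = 33 − 15 = +18°C.
Density altitude = 0 + 120 × (18) = 0 + (+2160) = 2160 ft.

2160 ft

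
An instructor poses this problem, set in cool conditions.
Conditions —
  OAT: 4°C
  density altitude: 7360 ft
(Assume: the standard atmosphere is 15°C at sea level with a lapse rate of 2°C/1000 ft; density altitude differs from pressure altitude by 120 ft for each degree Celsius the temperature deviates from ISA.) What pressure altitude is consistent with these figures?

DA = PA + 120 × (OAT − (15 − 2·PA/1000)) = PA + 120·OAT − 1800 + 0.24·PA = 1.24·PA + 120·OAT − 1800.
So 1.24·PA = 7360 − 120 × 4 + 1800 = 8680.
PA = 8680 / 1.24 = 7000 ft.

7000 ft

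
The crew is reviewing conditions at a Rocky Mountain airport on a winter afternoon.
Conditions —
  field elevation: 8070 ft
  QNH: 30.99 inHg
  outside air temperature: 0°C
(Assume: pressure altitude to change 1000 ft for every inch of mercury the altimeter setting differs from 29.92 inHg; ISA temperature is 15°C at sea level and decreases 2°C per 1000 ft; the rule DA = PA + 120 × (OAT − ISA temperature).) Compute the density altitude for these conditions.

6880 ft

Pressure altitude = 8070 + (29.92 − 30.99) × 1000 = 8070 + (-1070) = 7000 ft.
ISA temperature at 7000 ft = 15 − 2 × (7000/1000) = 1°C.
ISA deviation = 0 − 1 = -1°C.
Density altitude = 7000 + 120 × (-1) = 6880 ft.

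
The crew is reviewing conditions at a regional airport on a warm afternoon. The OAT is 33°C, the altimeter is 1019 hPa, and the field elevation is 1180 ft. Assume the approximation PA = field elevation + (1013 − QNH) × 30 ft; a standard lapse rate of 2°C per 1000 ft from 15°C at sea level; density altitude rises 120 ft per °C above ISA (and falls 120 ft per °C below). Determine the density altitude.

Pressure altitude = 1180 + (1013 − 1019) × 30 = 1180 + (-180) = 1000 ft.
ISA temperature at 1000 ft = 15 − 2 × (1000/1000) = 13°C.
ISA deviation = 33 − 13 = +20°C.
Density altitude = 1000 + 120 × (20) = 3400 ft.

3400 ft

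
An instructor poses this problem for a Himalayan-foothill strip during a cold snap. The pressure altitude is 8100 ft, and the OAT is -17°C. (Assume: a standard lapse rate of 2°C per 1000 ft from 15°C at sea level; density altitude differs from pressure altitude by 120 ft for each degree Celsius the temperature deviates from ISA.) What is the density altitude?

6204 ft

ISA temperature at 8100 ft = 15 − 2 × (8100/1000) = -1.2°C.
ISA deviation = -17 − (-1.2) = -15.8°C.
Density altitude = 8100 + 120 × (-15.8) = 8100 + (-1896) = 6204 ft.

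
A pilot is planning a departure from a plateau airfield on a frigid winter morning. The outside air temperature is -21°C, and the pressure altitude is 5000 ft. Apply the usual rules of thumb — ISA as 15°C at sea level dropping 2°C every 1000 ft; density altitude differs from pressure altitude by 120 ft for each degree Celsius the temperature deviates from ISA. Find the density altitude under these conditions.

ISA temperature at 5000 ft = 15 − 2 × (5000/1000) = 5°C.
ISA deviation = -21 − 5 = -26°C.
Density altitude = 5000 + 120 × (-26) = 5000 + (-3120) = 1880 ft.

1880 ft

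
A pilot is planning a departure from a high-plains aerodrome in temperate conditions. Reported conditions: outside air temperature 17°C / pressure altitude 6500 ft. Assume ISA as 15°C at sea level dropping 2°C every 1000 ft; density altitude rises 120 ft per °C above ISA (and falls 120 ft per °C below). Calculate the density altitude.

ISA temperature at 6500 ft = 15 − 2 × (6500/1000) = 2°C.
ISA deviation = 17 − 2 = +15°C.
Density altitude = 6500 + 120 × (15) = 6500 + (+1800) = 8300 ft.

8300 ft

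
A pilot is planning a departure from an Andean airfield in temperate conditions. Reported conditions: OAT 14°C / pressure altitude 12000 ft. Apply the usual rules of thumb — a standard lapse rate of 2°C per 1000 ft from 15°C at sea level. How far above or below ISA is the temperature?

ISA+23°C

ISA temperature at 12000 ft = 15 − 2 × (12000/1000) = -9°C.
Deviation = OAT − ISA = 14 − (-9) = +23°C.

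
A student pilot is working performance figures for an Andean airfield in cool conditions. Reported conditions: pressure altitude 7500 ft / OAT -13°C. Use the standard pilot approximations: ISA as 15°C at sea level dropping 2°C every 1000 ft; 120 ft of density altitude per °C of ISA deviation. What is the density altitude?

5940 ft

ISA temperature at 7500 ft = 15 − 2 × (7500/1000) = 0°C.
ISA deviation = -13 − 0 = -13°C.
Density altitude = 7500 + 120 × (-13) = 7500 + (-1560) = 5940 ft.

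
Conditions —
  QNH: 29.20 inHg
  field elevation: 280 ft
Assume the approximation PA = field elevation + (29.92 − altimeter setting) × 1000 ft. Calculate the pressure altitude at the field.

1000 ft

Pressure correction = (29.92 − 29.20) × 1000 = +720 ft.
Pressure altitude = 280 + (+720) = 1000 ft.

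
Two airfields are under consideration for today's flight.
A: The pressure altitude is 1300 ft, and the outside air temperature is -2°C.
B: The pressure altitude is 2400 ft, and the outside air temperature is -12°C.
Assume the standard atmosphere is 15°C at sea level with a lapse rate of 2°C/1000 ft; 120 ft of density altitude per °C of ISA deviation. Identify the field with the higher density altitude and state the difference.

B by 164 ft

A: ISA temp = 12.4°C, deviation -14.4°C, DA = 1300 + 120 × (-14.4) = -428 ft.
B: ISA temp = 10.2°C, deviation -22.2°C, DA = 2400 + 120 × (-22.2) = -264 ft.
B is higher by -264 − (-428) = 164 ft.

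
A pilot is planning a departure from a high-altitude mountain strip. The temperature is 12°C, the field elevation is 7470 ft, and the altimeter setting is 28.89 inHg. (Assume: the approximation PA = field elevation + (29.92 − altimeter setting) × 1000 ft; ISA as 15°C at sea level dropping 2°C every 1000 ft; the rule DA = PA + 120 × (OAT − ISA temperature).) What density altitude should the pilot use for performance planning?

Pressure altitude = 7470 + (29.92 − 28.89) × 1000 = 7470 + (+1030) = 8500 ft.
ISA temperature at 8500 ft = 15 − 2 × (8500/1000) = -2°C.
ISA deviation = 12 − (-2) = +14°C.
Density altitude = 8500 + 120 × (14) = 10180 ft.

10180 ft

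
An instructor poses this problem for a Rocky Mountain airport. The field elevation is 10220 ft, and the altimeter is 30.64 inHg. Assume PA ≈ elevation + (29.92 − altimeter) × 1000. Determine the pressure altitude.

9500 ft

Pressure correction = (29.92 − 30.64) × 1000 = -720 ft.
Pressure altitude = 10220 + (-720) = 9500 ft.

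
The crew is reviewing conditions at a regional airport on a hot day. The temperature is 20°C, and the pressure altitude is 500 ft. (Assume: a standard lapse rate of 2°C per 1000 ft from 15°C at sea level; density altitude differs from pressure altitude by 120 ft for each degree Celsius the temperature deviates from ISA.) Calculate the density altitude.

ISA temperature at 500 ft = 15 − 2 × (500/1000) = 14°C.
ISA deviation = 20 − 14 = +6°C.
Density altitude = 500 + 120 × (6) = 500 + (+720) = 1220 ft.

1220 ft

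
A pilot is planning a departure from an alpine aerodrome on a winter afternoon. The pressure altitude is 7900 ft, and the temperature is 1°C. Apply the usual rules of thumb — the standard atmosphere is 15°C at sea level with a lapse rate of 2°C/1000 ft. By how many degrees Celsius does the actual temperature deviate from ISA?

ISA+1.8°C

ISA temperature at 7900 ft = 15 − 2 × (7900/1000) = -0.8°C.
Deviation = OAT − ISA = 1 − (-0.8) = +1.8°C.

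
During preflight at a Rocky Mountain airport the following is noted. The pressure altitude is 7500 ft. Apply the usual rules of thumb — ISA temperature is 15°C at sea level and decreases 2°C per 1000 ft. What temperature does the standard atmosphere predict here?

ISA temperature = 15 − 2 × (7500/1000) = 15 − 15 = 0°C.

0°C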